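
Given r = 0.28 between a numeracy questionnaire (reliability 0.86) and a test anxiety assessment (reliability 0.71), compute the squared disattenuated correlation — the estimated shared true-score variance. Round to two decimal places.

0.13

Disattenuated r = 0.28 / √(0.86 × 0.71) = 0.28 / 0.7814 = 0.3583.
Shared true-score variance = 0.3583² = 0.1284 ≈ 0.13.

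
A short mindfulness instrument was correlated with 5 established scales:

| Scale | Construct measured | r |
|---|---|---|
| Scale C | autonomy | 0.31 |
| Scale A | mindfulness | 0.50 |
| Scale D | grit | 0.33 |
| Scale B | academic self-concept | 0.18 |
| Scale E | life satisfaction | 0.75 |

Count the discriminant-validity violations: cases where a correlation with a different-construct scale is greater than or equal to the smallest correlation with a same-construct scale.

1

Convergent (same construct = mindfulness): Scale A.
Smallest convergent = 0.50. Discriminant values: 0.31, 0.33, 0.18, 0.75; count ≥ 0.50 → 1.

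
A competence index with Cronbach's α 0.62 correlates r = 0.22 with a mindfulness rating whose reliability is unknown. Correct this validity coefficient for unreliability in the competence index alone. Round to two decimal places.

Single correction: r_c = r_obs / √r_xx = 0.22 / √0.62 = 0.22 / 0.7874 ≈ 0.28.

0.28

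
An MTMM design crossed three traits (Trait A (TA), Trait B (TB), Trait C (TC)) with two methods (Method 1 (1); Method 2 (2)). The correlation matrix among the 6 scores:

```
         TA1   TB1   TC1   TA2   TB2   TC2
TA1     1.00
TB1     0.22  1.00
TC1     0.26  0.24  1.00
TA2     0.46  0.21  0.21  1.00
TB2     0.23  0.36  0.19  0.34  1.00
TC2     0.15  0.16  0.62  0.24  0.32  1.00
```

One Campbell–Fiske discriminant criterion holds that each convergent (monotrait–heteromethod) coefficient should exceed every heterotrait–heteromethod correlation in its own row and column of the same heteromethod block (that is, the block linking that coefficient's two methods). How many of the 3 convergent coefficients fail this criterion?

Checking each validity diagonal entry against its comparison values:
TA (methods 1·2): 0.46 vs {0.23, 0.21, 0.15, 0.21} → pass.
TB (methods 1·2): 0.36 vs {0.21, 0.23, 0.16, 0.19} → pass.
TC (methods 1·2): 0.62 vs {0.21, 0.15, 0.19, 0.16} → pass.
0 of 3 fail.

0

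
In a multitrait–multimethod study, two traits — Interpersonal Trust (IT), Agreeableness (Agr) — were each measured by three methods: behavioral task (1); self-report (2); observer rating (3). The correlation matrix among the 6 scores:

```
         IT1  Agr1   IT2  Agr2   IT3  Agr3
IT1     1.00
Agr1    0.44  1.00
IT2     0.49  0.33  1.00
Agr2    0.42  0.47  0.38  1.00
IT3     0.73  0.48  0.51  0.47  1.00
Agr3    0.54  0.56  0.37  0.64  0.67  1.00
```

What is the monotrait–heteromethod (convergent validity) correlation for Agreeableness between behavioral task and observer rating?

Same trait (Agr), different methods: r(Agr1, Agr3) = 0.56.

0.56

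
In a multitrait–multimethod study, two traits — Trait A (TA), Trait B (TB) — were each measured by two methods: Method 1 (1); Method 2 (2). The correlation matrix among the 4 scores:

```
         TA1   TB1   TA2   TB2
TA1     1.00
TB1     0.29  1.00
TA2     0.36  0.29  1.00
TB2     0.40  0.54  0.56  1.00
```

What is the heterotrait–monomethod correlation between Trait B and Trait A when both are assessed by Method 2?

0.56

Different traits, same method: r(TB2, TA2) = 0.56.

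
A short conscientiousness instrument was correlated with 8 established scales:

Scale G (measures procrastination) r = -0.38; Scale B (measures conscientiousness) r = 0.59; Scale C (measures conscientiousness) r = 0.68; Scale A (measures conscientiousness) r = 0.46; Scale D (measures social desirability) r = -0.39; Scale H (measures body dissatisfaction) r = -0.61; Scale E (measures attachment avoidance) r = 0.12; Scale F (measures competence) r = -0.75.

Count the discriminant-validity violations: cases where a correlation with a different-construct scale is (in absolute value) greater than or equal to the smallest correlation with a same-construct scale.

2

Convergent (same construct = conscientiousness): Scale B, Scale C, Scale A.
Smallest convergent = 0.46. Discriminant |r|: 0.38, 0.39, 0.61, 0.12, 0.75; count ≥ 0.46 → 2.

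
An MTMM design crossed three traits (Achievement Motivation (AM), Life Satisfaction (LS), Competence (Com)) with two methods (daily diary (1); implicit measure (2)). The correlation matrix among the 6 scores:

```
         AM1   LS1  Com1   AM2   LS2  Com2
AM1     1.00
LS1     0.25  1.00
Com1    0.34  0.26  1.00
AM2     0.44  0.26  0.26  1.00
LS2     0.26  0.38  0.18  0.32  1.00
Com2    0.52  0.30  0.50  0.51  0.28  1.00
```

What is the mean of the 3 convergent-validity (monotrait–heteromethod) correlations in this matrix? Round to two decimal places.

0.44

Convergent values: 0.44, 0.38, 0.50; mean = 1.32/3 = 0.44.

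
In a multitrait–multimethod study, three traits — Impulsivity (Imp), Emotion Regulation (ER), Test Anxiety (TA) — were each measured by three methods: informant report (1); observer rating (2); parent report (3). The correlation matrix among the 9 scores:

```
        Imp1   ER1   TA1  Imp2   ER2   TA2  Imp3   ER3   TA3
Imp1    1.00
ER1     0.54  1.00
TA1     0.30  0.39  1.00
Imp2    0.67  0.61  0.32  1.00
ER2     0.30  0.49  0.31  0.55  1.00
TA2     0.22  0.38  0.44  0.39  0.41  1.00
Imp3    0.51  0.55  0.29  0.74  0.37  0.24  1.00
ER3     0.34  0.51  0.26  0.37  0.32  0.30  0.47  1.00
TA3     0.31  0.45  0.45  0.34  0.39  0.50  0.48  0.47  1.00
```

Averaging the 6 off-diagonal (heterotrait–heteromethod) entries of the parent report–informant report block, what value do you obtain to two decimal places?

HTHM values (method 3 × method 1): 0.55, 0.29, 0.34, 0.26, 0.31, 0.45; mean = 2.20/6 = 0.37.

0.37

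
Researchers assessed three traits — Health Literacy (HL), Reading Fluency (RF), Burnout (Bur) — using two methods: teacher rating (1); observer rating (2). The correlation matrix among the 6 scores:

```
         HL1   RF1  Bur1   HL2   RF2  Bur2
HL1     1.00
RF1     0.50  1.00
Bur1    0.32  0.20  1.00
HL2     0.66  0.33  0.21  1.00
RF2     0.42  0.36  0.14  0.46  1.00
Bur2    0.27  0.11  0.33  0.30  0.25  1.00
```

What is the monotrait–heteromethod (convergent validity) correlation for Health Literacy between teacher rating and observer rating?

0.66

Same trait (HL), different methods: r(HL1, HL2) = 0.66.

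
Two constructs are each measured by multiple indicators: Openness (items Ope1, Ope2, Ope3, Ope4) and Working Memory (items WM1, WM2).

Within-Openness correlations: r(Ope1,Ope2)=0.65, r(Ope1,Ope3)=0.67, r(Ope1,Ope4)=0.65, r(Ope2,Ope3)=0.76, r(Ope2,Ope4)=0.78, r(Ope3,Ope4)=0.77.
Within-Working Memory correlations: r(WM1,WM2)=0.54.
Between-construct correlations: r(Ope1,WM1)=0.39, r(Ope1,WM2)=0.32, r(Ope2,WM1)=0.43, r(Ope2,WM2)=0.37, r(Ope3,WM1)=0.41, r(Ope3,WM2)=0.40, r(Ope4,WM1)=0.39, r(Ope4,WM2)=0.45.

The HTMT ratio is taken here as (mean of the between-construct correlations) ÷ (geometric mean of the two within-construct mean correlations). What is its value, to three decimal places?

0.636

Mean between = 3.16/8 = 0.3950.
Mean within-Ope = 4.28/6 = 0.7133; mean within-WM = 0.54/1 = 0.5400.
Geometric mean = √(0.7133 × 0.5400) = 0.6206.
HTMT = 0.3950 / 0.6206 = 0.636.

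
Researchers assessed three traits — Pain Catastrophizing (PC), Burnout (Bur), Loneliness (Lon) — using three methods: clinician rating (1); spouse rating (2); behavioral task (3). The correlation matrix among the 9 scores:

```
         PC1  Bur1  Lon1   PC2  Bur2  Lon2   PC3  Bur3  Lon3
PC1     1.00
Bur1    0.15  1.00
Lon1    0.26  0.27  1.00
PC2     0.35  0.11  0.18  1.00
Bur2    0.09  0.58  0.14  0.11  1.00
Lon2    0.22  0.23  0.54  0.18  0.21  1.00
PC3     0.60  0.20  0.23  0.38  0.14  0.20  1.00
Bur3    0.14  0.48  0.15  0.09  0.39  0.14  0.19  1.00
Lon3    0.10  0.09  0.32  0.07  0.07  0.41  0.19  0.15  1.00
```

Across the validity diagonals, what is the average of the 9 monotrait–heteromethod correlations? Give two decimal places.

0.45

Convergent values: 0.35, 0.60, 0.38, 0.58, 0.48, 0.39, 0.54, 0.32, 0.41; mean = 4.05/9 = 0.45.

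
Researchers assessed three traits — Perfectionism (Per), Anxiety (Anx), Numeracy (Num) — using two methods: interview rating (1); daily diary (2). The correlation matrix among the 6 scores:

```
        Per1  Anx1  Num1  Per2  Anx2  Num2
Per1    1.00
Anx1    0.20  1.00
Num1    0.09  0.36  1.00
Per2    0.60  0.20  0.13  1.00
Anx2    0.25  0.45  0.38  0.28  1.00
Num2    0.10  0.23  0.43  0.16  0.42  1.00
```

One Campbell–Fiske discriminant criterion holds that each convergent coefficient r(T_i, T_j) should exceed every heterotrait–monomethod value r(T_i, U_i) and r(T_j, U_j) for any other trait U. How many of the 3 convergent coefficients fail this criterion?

Convergent coefficients and their comparison sets:
Per (methods 1·2): 0.60 vs {0.20, 0.28, 0.09, 0.16} → pass.
Anx (methods 1·2): 0.45 vs {0.20, 0.28, 0.36, 0.42} → pass.
Num (methods 1·2): 0.43 vs {0.09, 0.16, 0.36, 0.42} → pass.
0 of 3 fail.

0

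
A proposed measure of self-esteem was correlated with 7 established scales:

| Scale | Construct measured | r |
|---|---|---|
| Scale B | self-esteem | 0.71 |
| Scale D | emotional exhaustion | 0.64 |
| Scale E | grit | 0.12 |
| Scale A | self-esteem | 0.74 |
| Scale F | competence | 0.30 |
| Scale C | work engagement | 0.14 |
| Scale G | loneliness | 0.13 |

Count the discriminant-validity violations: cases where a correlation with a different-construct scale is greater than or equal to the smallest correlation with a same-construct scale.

0

Convergent (same construct = self-esteem): Scale B, Scale A.
Smallest convergent = 0.71. Discriminant values: 0.64, 0.12, 0.30, 0.14, 0.13; count ≥ 0.71 → 0.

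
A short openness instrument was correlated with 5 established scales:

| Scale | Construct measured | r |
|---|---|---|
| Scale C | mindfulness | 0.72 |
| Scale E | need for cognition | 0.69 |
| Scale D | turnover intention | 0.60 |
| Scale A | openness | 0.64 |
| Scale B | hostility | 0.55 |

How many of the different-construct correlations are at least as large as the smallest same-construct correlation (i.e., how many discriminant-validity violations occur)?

Convergent (same construct = openness): Scale A.
Smallest convergent = 0.64. Discriminant values: 0.72, 0.69, 0.60, 0.55; count ≥ 0.64 → 2.

2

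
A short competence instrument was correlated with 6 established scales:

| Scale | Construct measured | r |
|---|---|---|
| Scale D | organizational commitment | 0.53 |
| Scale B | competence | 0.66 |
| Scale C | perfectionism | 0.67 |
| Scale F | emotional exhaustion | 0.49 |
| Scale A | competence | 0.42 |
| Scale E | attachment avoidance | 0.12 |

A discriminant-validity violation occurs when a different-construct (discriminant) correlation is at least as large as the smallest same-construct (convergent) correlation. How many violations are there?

Convergent (same construct = competence): Scale B, Scale A.
Smallest convergent = 0.42. Discriminant values: 0.53, 0.67, 0.49, 0.12; count ≥ 0.42 → 3.

3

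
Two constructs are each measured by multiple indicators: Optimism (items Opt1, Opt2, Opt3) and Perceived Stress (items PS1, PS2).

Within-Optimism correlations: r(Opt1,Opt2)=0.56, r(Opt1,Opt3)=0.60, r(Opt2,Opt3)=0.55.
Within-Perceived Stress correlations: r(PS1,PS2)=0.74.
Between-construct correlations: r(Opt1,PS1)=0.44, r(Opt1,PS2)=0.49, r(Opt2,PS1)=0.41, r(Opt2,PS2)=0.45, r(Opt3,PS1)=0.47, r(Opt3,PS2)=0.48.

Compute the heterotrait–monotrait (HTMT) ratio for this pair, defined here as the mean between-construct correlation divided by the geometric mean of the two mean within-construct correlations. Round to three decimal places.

0.703

Mean between = 2.74/6 = 0.4567.
Mean within-Opt = 1.71/3 = 0.5700; mean within-PS = 0.74/1 = 0.7400.
Geometric mean = √(0.5700 × 0.7400) = 0.6495.
HTMT = 0.4567 / 0.6495 = 0.703.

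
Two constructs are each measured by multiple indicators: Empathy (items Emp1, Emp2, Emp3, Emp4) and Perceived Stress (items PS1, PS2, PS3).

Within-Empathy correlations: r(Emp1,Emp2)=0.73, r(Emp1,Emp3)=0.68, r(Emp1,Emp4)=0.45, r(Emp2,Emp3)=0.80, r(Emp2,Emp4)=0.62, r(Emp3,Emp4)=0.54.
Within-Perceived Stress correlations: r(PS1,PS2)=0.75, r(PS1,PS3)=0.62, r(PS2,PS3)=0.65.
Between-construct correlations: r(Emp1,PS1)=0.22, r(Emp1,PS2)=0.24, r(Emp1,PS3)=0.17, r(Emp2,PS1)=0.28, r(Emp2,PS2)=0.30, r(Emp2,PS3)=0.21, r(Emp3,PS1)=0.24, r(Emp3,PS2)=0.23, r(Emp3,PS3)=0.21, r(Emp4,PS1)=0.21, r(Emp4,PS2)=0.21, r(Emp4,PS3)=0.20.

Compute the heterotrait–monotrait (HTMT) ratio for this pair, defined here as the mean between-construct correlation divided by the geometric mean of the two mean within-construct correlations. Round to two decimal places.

0.35

Between-construct mean = 2.72/12 = 0.2267.
Mean within-Emp = 3.82/6 = 0.6367; mean within-PS = 2.02/3 = 0.6733.
Geometric mean = √(0.6367 × 0.6733) = 0.6547.
HTMT = 0.2267 / 0.6547 = 0.35.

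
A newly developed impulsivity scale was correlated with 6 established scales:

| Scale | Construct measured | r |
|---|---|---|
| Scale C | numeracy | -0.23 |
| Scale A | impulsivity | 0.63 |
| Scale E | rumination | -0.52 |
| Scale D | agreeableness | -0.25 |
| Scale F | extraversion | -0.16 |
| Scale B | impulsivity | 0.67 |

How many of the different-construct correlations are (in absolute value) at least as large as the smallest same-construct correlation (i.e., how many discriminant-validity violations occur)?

0

Convergent (same construct = impulsivity): Scale A, Scale B.
Smallest convergent = 0.63. Discriminant |r|: 0.23, 0.52, 0.25, 0.16; count ≥ 0.63 → 0.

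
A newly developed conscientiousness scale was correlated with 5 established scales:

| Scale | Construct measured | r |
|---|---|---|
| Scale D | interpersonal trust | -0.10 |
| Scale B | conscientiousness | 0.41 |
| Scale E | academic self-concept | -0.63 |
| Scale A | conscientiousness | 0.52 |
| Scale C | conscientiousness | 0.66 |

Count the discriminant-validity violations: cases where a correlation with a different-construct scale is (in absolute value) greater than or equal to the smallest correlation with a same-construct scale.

1

Convergent (same construct = conscientiousness): Scale B, Scale A, Scale C.
Smallest convergent = 0.41. Discriminant |r|: 0.10, 0.63; count ≥ 0.41 → 1.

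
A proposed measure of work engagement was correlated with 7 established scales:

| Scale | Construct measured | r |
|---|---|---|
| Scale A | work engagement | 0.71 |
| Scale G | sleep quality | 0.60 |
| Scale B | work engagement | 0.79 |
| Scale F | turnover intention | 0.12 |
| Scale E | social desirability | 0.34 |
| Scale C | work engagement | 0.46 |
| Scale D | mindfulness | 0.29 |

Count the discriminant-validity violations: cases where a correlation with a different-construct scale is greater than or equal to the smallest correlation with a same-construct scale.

1

Convergent (same construct = work engagement): Scale A, Scale B, Scale C.
Smallest convergent = 0.46. Discriminant values: 0.60, 0.12, 0.34, 0.29; count ≥ 0.46 → 1.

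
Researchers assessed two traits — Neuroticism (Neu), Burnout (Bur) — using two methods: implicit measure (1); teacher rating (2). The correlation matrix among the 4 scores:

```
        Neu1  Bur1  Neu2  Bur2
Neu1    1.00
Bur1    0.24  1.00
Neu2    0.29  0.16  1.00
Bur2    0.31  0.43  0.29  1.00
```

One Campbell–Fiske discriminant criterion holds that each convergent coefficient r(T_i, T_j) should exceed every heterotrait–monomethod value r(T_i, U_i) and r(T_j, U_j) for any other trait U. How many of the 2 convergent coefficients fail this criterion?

1

Checking each validity diagonal entry against its comparison values:
Neu (methods 1·2): 0.29 vs {0.24, 0.29} → fail.
Bur (methods 1·2): 0.43 vs {0.24, 0.29} → pass.
1 of 2 fail.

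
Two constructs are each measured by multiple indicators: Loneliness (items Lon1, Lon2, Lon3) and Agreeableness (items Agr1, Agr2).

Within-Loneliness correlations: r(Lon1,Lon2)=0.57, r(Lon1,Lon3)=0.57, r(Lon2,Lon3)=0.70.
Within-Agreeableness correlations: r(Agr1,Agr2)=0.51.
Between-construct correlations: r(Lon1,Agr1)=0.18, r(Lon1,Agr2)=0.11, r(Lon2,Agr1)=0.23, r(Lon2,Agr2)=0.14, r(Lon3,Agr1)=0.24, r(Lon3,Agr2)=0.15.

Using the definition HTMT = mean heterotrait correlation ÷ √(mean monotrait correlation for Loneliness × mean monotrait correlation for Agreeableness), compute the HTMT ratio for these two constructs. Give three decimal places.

0.313

Between-construct mean = 1.05/6 = 0.1750.
Mean within-Lon = 1.84/3 = 0.6133; mean within-Agr = 0.51/1 = 0.5100.
Geometric mean = √(0.6133 × 0.5100) = 0.5593.
HTMT = 0.1750 / 0.5593 = 0.313.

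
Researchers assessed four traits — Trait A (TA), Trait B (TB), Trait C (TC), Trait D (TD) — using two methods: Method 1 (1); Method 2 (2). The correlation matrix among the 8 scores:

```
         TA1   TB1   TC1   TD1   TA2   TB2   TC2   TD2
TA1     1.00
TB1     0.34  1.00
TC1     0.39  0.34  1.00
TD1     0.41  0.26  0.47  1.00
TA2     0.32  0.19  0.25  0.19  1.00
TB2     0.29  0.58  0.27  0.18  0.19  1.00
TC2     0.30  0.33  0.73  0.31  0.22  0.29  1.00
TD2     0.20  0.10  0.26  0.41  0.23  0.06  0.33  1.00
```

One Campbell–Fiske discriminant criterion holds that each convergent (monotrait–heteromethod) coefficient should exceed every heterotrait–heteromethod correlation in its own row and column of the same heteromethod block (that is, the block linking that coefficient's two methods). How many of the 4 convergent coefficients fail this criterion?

Each convergent coefficient versus the relevant comparison correlations:
TA (methods 1·2): 0.32 vs {0.29, 0.19, 0.30, 0.25, 0.20, 0.19} → pass.
TB (methods 1·2): 0.58 vs {0.19, 0.29, 0.33, 0.27, 0.10, 0.18} → pass.
TC (methods 1·2): 0.73 vs {0.25, 0.30, 0.27, 0.33, 0.26, 0.31} → pass.
TD (methods 1·2): 0.41 vs {0.19, 0.20, 0.18, 0.10, 0.31, 0.26} → pass.
0 of 4 fail.

0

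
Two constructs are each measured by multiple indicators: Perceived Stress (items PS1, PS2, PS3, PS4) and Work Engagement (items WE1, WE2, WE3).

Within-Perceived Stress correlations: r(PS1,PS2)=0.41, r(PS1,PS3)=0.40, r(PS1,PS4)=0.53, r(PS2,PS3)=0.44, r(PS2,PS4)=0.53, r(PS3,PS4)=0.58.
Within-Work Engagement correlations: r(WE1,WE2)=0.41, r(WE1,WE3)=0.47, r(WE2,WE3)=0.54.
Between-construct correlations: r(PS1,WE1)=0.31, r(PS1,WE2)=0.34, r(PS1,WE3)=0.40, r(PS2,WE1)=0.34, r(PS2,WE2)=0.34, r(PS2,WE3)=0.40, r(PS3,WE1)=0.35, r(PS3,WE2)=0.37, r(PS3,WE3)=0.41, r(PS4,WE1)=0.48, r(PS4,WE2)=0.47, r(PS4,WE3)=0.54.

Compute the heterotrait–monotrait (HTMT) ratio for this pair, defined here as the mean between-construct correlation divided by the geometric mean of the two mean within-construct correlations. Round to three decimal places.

0.829

Mean heterotrait r = 4.75/12 = 0.3958.
Mean within-PS = 2.89/6 = 0.4817; mean within-WE = 1.42/3 = 0.4733.
Geometric mean = √(0.4817 × 0.4733) = 0.4775.
HTMT = 0.3958 / 0.4775 = 0.829.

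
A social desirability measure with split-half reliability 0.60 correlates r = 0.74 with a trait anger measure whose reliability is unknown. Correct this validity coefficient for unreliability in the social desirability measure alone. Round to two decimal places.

0.96

Single correction: r_c = r_obs / √r_xx = 0.74 / √0.60 = 0.74 / 0.7746 ≈ 0.96.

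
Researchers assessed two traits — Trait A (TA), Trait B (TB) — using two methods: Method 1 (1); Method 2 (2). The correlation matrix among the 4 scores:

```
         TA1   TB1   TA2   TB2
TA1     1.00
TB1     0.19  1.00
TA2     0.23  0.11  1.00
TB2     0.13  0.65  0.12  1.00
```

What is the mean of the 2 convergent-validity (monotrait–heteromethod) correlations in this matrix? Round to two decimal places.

Convergent values: 0.23, 0.65; mean = 0.88/2 = 0.44.

0.44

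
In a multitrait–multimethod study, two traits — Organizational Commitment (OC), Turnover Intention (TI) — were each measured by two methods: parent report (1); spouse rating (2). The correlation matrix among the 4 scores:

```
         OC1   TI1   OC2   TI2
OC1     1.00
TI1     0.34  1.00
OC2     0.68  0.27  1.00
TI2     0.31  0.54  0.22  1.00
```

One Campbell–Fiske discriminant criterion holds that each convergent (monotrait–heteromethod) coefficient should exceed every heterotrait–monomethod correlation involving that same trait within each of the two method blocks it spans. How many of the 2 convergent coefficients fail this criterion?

0

Convergent coefficients and their comparison sets:
OC (methods 1·2): 0.68 vs {0.34, 0.22} → pass.
TI (methods 1·2): 0.54 vs {0.34, 0.22} → pass.
0 of 2 fail.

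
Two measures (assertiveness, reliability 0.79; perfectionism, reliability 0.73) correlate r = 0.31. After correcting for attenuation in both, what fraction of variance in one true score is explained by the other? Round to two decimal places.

Disattenuated r = 0.31 / √(0.79 × 0.73) = 0.31 / 0.7594 = 0.4082.
Shared true-score variance = 0.4082² = 0.1666 ≈ 0.17.

0.17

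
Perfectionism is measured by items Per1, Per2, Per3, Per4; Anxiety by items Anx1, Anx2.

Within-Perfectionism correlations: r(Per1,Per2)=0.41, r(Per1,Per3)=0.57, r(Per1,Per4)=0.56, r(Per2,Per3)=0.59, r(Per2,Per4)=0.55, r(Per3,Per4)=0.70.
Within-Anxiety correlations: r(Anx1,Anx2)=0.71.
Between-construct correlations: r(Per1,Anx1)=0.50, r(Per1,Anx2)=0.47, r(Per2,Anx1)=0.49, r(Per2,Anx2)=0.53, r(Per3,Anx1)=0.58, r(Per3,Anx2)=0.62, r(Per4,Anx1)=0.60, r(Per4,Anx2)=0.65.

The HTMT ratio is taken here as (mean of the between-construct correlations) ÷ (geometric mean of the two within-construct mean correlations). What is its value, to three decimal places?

0.878

Between-construct mean = 4.44/8 = 0.5550.
Mean within-Per = 3.38/6 = 0.5633; mean within-Anx = 0.71/1 = 0.7100.
Geometric mean = √(0.5633 × 0.7100) = 0.6324.
HTMT = 0.5550 / 0.6324 = 0.878.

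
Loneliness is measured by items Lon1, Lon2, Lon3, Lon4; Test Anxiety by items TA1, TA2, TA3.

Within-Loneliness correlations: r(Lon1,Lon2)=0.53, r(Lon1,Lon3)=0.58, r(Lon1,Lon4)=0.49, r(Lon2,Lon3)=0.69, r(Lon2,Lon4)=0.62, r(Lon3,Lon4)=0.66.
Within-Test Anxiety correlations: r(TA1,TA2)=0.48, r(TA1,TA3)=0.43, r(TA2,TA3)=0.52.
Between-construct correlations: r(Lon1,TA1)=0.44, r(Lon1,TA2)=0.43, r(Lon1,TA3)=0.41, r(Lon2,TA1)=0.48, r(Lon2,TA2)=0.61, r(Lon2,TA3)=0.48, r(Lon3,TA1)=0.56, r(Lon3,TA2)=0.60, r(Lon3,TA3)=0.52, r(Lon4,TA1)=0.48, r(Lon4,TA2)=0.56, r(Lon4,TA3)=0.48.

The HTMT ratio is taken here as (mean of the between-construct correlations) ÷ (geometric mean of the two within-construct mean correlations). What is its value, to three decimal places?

Mean between = 6.05/12 = 0.5042.
Mean within-Lon = 3.57/6 = 0.5950; mean within-TA = 1.43/3 = 0.4767.
Geometric mean = √(0.5950 × 0.4767) = 0.5326.
HTMT = 0.5042 / 0.5326 = 0.947.

0.947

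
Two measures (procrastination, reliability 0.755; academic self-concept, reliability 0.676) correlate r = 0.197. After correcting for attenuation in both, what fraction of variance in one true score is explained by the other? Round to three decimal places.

0.076

Disattenuated r = 0.197 / √(0.755 × 0.676) = 0.197 / 0.7144 = 0.2758.
Shared true-score variance = 0.2758² = 0.0761 ≈ 0.076.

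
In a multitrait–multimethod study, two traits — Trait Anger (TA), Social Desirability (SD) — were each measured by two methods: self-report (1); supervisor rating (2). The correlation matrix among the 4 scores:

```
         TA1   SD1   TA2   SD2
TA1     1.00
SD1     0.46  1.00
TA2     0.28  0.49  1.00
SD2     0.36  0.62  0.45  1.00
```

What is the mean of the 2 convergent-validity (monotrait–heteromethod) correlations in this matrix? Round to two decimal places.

0.45

Convergent values: 0.28, 0.62; mean = 0.90/2 = 0.45.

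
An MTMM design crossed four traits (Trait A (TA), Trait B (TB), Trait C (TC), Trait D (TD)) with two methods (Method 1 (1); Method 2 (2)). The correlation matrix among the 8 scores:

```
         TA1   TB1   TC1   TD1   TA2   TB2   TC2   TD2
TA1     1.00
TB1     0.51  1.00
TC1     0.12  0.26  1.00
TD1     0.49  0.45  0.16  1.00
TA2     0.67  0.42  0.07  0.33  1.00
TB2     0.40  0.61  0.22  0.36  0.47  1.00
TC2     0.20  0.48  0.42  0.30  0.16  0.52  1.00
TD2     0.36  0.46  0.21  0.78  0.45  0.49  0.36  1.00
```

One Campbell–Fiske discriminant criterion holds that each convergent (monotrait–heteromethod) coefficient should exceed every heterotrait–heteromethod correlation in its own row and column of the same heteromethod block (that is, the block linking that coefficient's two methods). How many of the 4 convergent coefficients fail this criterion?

1

Each convergent coefficient versus the relevant comparison correlations:
TA (methods 1·2): 0.67 vs {0.40, 0.42, 0.20, 0.07, 0.36, 0.33} → pass.
TB (methods 1·2): 0.61 vs {0.42, 0.40, 0.48, 0.22, 0.46, 0.36} → pass.
TC (methods 1·2): 0.42 vs {0.07, 0.20, 0.22, 0.48, 0.21, 0.30} → fail.
TD (methods 1·2): 0.78 vs {0.33, 0.36, 0.36, 0.46, 0.30, 0.21} → pass.
1 of 4 fail.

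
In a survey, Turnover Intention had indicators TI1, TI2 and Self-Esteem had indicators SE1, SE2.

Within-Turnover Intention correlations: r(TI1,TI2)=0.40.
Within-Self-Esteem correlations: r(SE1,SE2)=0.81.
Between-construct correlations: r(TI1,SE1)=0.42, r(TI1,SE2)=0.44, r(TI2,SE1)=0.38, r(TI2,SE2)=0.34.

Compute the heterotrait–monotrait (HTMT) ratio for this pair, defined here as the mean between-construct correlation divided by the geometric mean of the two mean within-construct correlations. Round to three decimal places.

0.694

Mean between = 1.58/4 = 0.3950.
Mean within-TI = 0.40/1 = 0.4000; mean within-SE = 0.81/1 = 0.8100.
Geometric mean = √(0.4000 × 0.8100) = 0.5692.
HTMT = 0.3950 / 0.5692 = 0.694.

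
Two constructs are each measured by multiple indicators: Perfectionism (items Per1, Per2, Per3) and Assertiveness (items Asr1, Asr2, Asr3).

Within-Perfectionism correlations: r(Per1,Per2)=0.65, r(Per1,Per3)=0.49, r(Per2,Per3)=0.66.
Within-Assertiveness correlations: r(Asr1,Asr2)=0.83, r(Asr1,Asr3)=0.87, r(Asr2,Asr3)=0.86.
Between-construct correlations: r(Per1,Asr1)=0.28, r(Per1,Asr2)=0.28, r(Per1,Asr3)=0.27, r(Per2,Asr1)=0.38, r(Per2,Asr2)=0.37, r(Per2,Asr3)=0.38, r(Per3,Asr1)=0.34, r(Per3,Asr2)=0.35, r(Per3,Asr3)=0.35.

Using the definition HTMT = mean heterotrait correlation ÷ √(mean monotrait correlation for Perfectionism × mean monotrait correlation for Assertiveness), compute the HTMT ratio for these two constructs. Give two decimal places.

Between-construct mean = 3.00/9 = 0.3333.
Mean within-Per = 1.80/3 = 0.6000; mean within-Asr = 2.56/3 = 0.8533.
Geometric mean = √(0.6000 × 0.8533) = 0.7155.
HTMT = 0.3333 / 0.7155 = 0.47.

0.47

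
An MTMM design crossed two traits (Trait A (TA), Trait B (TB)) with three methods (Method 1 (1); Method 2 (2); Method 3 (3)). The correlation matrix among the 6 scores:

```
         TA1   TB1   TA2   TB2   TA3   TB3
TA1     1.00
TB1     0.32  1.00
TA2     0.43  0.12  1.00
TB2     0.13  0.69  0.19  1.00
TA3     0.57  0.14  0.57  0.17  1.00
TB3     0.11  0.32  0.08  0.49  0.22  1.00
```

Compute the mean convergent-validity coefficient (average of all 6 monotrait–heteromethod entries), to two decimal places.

0.51

Convergent values: 0.43, 0.57, 0.57, 0.69, 0.32, 0.49; mean = 3.07/6 = 0.51.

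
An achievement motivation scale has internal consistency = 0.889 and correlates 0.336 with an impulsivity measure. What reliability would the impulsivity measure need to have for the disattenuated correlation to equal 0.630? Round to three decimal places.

0.320

r_true = r_obs / √(r_xx · r_yy) ⇒ 0.630 = 0.336 / √(0.889 · r_yy).
√(0.889 · r_yy) = 0.336 / 0.630 = 0.5333; 0.889 · r_yy = 0.2844; r_yy = 0.2844 / 0.889 ≈ 0.320.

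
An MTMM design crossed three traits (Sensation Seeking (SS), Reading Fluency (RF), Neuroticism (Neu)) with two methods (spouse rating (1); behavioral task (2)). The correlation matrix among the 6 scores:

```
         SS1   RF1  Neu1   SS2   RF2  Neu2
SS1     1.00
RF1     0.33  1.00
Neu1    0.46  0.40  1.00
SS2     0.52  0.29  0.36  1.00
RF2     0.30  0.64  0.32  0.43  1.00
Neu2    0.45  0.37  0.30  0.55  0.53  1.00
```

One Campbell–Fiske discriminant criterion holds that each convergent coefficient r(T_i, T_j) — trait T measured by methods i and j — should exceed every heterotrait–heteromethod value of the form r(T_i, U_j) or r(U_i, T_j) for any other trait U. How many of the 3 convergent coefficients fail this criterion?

Each convergent coefficient versus the relevant comparison correlations:
SS (methods 1·2): 0.52 vs {0.30, 0.29, 0.45, 0.36} → pass.
RF (methods 1·2): 0.64 vs {0.29, 0.30, 0.37, 0.32} → pass.
Neu (methods 1·2): 0.30 vs {0.36, 0.45, 0.32, 0.37} → fail.
1 of 3 fail.

1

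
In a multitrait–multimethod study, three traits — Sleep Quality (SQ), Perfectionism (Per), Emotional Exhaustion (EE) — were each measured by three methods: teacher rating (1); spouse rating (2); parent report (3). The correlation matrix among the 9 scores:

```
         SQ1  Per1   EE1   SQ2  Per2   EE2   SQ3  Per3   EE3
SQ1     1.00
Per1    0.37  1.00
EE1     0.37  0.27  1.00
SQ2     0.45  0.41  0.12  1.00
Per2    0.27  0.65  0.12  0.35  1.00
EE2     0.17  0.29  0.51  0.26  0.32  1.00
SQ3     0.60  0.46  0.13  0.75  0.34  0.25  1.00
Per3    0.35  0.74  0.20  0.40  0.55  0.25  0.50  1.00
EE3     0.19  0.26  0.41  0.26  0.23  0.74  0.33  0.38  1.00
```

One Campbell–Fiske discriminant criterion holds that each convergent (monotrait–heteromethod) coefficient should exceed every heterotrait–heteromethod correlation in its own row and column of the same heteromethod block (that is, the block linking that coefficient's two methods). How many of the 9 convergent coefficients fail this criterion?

0

Checking each validity diagonal entry against its comparison values:
SQ (methods 1·2): 0.45 vs {0.27, 0.41, 0.17, 0.12} → pass.
SQ (methods 1·3): 0.60 vs {0.35, 0.46, 0.19, 0.13} → pass.
SQ (methods 2·3): 0.75 vs {0.40, 0.34, 0.26, 0.25} → pass.
Per (methods 1·2): 0.65 vs {0.41, 0.27, 0.29, 0.12} → pass.
Per (methods 1·3): 0.74 vs {0.46, 0.35, 0.26, 0.20} → pass.
Per (methods 2·3): 0.55 vs {0.34, 0.40, 0.23, 0.25} → pass.
EE (methods 1·2): 0.51 vs {0.12, 0.17, 0.12, 0.29} → pass.
EE (methods 1·3): 0.41 vs {0.13, 0.19, 0.20, 0.26} → pass.
EE (methods 2·3): 0.74 vs {0.25, 0.26, 0.25, 0.23} → pass.
0 of 9 fail.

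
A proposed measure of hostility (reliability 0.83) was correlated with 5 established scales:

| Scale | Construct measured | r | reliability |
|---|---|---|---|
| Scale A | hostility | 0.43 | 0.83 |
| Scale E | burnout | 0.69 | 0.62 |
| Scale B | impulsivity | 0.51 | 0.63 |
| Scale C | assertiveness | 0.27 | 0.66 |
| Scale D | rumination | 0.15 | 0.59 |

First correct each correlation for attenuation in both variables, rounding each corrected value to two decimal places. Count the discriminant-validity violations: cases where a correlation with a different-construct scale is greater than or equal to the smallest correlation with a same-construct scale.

Disattenuated r (r / √(r_scale · r_new)):
  Scale A (conv): 0.43 / √(0.83·0.83) = 0.52
  Scale E (disc): 0.69 / √(0.62·0.83) = 0.96
  Scale B (disc): 0.51 / √(0.63·0.83) = 0.71
  Scale C (disc): 0.27 / √(0.66·0.83) = 0.36
  Scale D (disc): 0.15 / √(0.59·0.83) = 0.21
Smallest convergent = 0.52. Discriminant values: 0.96, 0.71, 0.36, 0.21; count ≥ 0.52 → 2.

2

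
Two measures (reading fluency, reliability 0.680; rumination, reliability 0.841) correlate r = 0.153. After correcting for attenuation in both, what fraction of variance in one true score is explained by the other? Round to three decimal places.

0.041

Disattenuated r = 0.153 / √(0.680 × 0.841) = 0.153 / 0.7562 = 0.2023.
Shared true-score variance = 0.2023² = 0.0409 ≈ 0.041.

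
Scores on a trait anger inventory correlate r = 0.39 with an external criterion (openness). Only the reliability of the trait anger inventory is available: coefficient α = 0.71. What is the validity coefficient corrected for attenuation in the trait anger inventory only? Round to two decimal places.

0.46

Single correction: r_c = r_obs / √r_xx = 0.39 / √0.71 = 0.39 / 0.8426 ≈ 0.46.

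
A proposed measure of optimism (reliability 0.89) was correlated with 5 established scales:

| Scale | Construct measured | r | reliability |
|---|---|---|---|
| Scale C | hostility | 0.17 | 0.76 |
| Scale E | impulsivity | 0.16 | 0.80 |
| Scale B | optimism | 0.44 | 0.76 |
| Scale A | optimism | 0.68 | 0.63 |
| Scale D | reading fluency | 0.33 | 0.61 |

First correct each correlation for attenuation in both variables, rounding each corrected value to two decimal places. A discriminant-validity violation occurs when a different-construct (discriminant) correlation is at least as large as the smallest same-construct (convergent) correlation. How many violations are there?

Disattenuated r (r / √(r_scale · r_new)):
  Scale C (disc): 0.17 / √(0.76·0.89) = 0.21
  Scale E (disc): 0.16 / √(0.80·0.89) = 0.19
  Scale B (conv): 0.44 / √(0.76·0.89) = 0.53
  Scale A (conv): 0.68 / √(0.63·0.89) = 0.91
  Scale D (disc): 0.33 / √(0.61·0.89) = 0.45
Smallest convergent = 0.53. Discriminant values: 0.21, 0.19, 0.45; count ≥ 0.53 → 0.

0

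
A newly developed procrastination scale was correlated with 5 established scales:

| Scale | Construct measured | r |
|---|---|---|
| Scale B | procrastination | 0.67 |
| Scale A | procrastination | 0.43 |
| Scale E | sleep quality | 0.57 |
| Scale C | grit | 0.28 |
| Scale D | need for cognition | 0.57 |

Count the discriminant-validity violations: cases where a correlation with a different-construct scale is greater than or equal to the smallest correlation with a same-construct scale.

Convergent (same construct = procrastination): Scale B, Scale A.
Smallest convergent = 0.43. Discriminant values: 0.57, 0.28, 0.57; count ≥ 0.43 → 2.

2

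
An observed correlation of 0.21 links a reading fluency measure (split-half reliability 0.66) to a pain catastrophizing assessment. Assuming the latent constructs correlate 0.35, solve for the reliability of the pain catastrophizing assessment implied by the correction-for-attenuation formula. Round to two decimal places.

0.55

r_true = r_obs / √(r_xx · r_yy) ⇒ 0.35 = 0.21 / √(0.66 · r_yy).
√(0.66 · r_yy) = 0.21 / 0.35 = 0.6000; 0.66 · r_yy = 0.3600; r_yy = 0.3600 / 0.66 ≈ 0.55.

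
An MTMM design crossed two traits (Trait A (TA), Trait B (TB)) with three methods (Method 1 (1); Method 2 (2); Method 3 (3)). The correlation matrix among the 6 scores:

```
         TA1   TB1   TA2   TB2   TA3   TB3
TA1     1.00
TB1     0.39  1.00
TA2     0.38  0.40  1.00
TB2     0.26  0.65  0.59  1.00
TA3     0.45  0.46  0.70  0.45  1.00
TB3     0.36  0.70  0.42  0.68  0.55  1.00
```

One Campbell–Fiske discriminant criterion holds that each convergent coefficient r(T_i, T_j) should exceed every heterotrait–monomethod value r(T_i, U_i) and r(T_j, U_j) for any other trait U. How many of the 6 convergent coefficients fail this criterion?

Checking each validity diagonal entry against its comparison values:
TA (methods 1·2): 0.38 vs {0.39, 0.59} → fail.
TA (methods 1·3): 0.45 vs {0.39, 0.55} → fail.
TA (methods 2·3): 0.70 vs {0.59, 0.55} → pass.
TB (methods 1·2): 0.65 vs {0.39, 0.59} → pass.
TB (methods 1·3): 0.70 vs {0.39, 0.55} → pass.
TB (methods 2·3): 0.68 vs {0.59, 0.55} → pass.
2 of 6 fail.

2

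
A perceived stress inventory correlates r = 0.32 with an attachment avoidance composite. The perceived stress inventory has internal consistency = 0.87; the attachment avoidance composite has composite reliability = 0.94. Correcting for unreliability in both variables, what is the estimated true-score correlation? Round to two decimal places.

r_true = r_obs / √(r_xx · r_yy) = 0.32 / √(0.87 × 0.94) = 0.32 / √0.8178 = 0.32 / 0.9043 ≈ 0.35.

0.35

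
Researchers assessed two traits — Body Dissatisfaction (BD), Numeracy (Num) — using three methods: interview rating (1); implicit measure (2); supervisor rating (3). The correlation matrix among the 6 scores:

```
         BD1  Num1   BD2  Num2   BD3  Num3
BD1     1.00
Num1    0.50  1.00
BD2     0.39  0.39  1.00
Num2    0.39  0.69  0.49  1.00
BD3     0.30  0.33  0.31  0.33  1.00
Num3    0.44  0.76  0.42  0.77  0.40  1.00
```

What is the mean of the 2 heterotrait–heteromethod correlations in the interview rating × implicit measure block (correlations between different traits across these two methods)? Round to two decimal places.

HTHM values (method 1 × method 2): 0.39, 0.39; mean = 0.78/2 = 0.39.

0.39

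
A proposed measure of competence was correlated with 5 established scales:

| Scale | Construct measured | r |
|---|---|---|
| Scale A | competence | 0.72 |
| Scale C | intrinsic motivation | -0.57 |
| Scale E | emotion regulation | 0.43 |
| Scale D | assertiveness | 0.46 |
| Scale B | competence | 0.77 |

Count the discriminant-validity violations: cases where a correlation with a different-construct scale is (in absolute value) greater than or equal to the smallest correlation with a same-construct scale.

Convergent (same construct = competence): Scale A, Scale B.
Smallest convergent = 0.72. Discriminant |r|: 0.57, 0.43, 0.46; count ≥ 0.72 → 0.

0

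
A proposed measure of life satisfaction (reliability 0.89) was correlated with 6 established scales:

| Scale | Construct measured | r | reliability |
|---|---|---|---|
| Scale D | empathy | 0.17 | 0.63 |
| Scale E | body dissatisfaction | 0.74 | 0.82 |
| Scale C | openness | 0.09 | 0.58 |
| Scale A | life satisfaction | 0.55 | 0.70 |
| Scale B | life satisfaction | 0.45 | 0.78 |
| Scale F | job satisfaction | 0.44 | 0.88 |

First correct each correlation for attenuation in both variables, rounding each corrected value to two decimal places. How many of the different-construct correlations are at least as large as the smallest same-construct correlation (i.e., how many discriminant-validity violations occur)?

1

Disattenuated r (r / √(r_scale · r_new)):
  Scale D (disc): 0.17 / √(0.63·0.89) = 0.23
  Scale E (disc): 0.74 / √(0.82·0.89) = 0.87
  Scale C (disc): 0.09 / √(0.58·0.89) = 0.13
  Scale A (conv): 0.55 / √(0.70·0.89) = 0.70
  Scale B (conv): 0.45 / √(0.78·0.89) = 0.54
  Scale F (disc): 0.44 / √(0.88·0.89) = 0.50
Smallest convergent = 0.54. Discriminant values: 0.23, 0.87, 0.13, 0.50; count ≥ 0.54 → 1.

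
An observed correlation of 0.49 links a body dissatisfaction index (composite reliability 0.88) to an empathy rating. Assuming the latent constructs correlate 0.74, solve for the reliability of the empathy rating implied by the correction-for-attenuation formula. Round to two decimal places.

r_true = r_obs / √(r_xx · r_yy) ⇒ 0.74 = 0.49 / √(0.88 · r_yy).
√(0.88 · r_yy) = 0.49 / 0.74 = 0.6622; 0.88 · r_yy = 0.4385; r_yy = 0.4385 / 0.88 ≈ 0.50.

0.50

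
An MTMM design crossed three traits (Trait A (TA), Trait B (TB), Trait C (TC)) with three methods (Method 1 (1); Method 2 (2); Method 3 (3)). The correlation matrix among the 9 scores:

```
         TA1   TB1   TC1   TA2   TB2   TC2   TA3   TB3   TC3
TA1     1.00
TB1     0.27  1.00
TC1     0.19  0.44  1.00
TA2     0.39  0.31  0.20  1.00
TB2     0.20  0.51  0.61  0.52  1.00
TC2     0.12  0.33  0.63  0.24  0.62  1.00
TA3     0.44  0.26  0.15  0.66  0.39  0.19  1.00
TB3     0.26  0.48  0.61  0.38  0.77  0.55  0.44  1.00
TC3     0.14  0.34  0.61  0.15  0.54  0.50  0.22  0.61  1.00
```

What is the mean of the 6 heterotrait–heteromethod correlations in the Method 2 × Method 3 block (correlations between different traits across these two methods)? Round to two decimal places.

HTHM values (method 2 × method 3): 0.38, 0.15, 0.39, 0.54, 0.19, 0.55; mean = 2.20/6 = 0.37.

0.37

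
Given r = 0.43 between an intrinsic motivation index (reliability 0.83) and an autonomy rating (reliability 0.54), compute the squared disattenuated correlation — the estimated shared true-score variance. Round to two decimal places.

0.41

Disattenuated r = 0.43 / √(0.83 × 0.54) = 0.43 / 0.6695 = 0.6423.
Shared true-score variance = 0.6423² = 0.4125 ≈ 0.41.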